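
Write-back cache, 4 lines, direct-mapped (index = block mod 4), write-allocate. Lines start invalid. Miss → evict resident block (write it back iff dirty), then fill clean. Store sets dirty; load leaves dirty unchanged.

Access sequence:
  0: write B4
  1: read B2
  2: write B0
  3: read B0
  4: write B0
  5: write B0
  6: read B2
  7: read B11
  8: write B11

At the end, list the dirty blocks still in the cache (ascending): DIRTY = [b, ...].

DIRTY = [0, 11]

0: W B4 → L0 miss [D]
1: R B2 → L2 miss [-]
2: W B0 → L0 miss wb→B4 [D]
3: R B0 → L0 hit [D]
4: W B0 → L0 hit [D]
5: W B0 → L0 hit [D]
6: R B2 → L2 hit [-]
7: R B11 → L3 miss [-]
8: W B11 → L3 hit [D]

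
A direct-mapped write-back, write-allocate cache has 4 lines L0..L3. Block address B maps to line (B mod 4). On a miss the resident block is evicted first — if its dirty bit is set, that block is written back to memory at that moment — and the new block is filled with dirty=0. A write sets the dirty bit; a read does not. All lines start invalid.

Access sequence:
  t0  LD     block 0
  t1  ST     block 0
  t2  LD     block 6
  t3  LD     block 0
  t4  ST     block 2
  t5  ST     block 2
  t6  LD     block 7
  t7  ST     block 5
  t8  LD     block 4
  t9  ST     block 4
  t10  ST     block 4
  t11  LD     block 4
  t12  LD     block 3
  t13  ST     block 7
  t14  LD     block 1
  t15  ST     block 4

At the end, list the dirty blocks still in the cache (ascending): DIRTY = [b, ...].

DIRTY = [2, 4, 7]

0: R B0 → L0 miss [-]
1: W B0 → L0 hit [D]
2: R B6 → L2 miss [-]
3: R B0 → L0 hit [D]
4: W B2 → L2 miss [D]
5: W B2 → L2 hit [D]
6: R B7 → L3 miss [-]
7: W B5 → L1 miss [D]
8: R B4 → L0 miss wb→B0 [-]
9: W B4 → L0 hit [D]
10: W B4 → L0 hit [D]
11: R B4 → L0 hit [D]
12: R B3 → L3 miss [-]
13: W B7 → L3 miss [D]
14: R B1 → L1 miss wb→B5 [-]
15: W B4 → L0 hit [D]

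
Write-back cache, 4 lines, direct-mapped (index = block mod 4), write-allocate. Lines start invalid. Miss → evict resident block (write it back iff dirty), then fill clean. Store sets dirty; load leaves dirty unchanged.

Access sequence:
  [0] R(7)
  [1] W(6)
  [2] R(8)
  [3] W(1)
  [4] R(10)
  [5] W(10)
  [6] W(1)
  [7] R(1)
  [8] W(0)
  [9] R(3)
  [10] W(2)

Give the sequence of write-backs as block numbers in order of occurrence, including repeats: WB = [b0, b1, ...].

0: R B7 -> L3 miss  d=-]
1: W B6 -> L2 miss  d=D]
2: R B8 -> L0 miss  d=-]
3: W B1 -> L1 miss  d=D]
4: R B10 -> L2 miss wb->B6  d=-]
5: W B10 -> L2 hit  d=D]
6: W B1 -> L1 hit  d=D]
7: R B1 -> L1 hit  d=D]
8: W B0 -> L0 miss  d=D]
9: R B3 -> L3 miss  d=-]
10: W B2 -> L2 miss wb->B10  d=D]

WB = [6, 10]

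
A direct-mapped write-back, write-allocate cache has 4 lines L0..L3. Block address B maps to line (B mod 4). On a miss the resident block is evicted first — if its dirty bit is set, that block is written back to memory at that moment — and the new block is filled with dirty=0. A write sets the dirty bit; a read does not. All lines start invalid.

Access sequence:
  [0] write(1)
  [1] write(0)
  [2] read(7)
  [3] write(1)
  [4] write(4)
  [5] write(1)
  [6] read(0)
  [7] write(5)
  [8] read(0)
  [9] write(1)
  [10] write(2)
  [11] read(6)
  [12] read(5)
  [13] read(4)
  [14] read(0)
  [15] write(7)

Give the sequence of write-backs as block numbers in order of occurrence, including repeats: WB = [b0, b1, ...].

WB = [0, 4, 1, 5, 2, 1]

0: W B1 → L1 miss [D]
1: W B0 → L0 miss [D]
2: R B7 → L3 miss [-]
3: W B1 → L1 hit [D]
4: W B4 → L0 miss wb→B0 [D]
5: W B1 → L1 hit [D]
6: R B0 → L0 miss wb→B4 [-]
7: W B5 → L1 miss wb→B1 [D]
8: R B0 → L0 hit [-]
9: W B1 → L1 miss wb→B5 [D]
10: W B2 → L2 miss [D]
11: R B6 → L2 miss wb→B2 [-]
12: R B5 → L1 miss wb→B1 [-]
13: R B4 → L0 miss [-]
14: R B0 → L0 miss [-]
15: W B7 → L3 hit [D]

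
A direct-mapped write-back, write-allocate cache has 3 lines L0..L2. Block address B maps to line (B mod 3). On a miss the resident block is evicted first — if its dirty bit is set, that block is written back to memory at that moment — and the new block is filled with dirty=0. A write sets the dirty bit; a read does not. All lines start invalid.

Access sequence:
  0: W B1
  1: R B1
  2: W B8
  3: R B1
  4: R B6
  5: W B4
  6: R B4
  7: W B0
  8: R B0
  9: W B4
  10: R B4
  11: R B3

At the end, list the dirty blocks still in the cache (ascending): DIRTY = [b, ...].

0: W B1 -> L1 miss  d=D]
1: R B1 -> L1 hit  d=D]
2: W B8 -> L2 miss  d=D]
3: R B1 -> L1 hit  d=D]
4: R B6 -> L0 miss  d=-]
5: W B4 -> L1 miss wb->B1  d=D]
6: R B4 -> L1 hit  d=D]
7: W B0 -> L0 miss  d=D]
8: R B0 -> L0 hit  d=D]
9: W B4 -> L1 hit  d=D]
10: R B4 -> L1 hit  d=D]
11: R B3 -> L0 miss wb->B0  d=-]

DIRTY = [4, 8]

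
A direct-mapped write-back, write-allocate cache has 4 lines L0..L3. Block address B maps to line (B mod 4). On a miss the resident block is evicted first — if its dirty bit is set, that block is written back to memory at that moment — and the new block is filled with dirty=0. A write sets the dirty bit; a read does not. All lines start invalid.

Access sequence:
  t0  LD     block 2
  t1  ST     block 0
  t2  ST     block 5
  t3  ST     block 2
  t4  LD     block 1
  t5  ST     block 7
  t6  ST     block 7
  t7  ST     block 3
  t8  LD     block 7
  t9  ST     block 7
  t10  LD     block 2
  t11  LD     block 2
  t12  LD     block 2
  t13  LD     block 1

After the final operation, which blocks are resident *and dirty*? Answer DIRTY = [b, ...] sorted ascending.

0: R B2 -> L2 miss  d=-]
1: W B0 -> L0 miss  d=D]
2: W B5 -> L1 miss  d=D]
3: W B2 -> L2 hit  d=D]
4: R B1 -> L1 miss wb->B5  d=-]
5: W B7 -> L3 miss  d=D]
6: W B7 -> L3 hit  d=D]
7: W B3 -> L3 miss wb->B7  d=D]
8: R B7 -> L3 miss wb->B3  d=-]
9: W B7 -> L3 hit  d=D]
10: R B2 -> L2 hit  d=D]
11: R B2 -> L2 hit  d=D]
12: R B2 -> L2 hit  d=D]
13: R B1 -> L1 hit  d=-]

DIRTY = [0, 2, 7]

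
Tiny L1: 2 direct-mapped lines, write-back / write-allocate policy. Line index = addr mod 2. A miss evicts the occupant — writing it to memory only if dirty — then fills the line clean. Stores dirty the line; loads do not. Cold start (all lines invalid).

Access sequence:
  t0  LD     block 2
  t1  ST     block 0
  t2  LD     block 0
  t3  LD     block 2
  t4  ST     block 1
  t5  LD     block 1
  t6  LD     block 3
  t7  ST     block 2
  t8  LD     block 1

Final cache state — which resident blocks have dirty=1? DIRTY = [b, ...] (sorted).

DIRTY = [2]

  0 | R B2 → L0 miss [-]
  1 | W B0 → L0 miss [D]
  2 | R B0 → L0 hit [D]
  3 | R B2 → L0 miss wb→B0 [-]
  4 | W B1 → L1 miss [D]
  5 | R B1 → L1 hit [D]
  6 | R B3 → L1 miss wb→B1 [-]
  7 | W B2 → L0 hit [D]
  8 | R B1 → L1 miss [-]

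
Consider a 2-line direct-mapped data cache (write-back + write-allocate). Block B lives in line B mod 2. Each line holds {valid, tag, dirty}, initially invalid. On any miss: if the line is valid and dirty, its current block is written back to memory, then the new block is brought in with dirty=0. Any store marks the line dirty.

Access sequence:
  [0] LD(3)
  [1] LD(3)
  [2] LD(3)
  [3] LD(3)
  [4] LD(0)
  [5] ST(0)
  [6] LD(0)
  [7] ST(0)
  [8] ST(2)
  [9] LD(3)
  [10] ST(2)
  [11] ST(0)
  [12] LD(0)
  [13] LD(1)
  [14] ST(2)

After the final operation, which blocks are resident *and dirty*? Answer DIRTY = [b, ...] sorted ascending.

DIRTY = [2]

0: R B3 -> L1 miss  d=-]
1: R B3 -> L1 hit  d=-]
2: R B3 -> L1 hit  d=-]
3: R B3 -> L1 hit  d=-]
4: R B0 -> L0 miss  d=-]
5: W B0 -> L0 hit  d=D]
6: R B0 -> L0 hit  d=D]
7: W B0 -> L0 hit  d=D]
8: W B2 -> L0 miss wb->B0  d=D]
9: R B3 -> L1 hit  d=-]
10: W B2 -> L0 hit  d=D]
11: W B0 -> L0 miss wb->B2  d=D]
12: R B0 -> L0 hit  d=D]
13: R B1 -> L1 miss  d=-]
14: W B2 -> L0 miss wb->B0  d=D]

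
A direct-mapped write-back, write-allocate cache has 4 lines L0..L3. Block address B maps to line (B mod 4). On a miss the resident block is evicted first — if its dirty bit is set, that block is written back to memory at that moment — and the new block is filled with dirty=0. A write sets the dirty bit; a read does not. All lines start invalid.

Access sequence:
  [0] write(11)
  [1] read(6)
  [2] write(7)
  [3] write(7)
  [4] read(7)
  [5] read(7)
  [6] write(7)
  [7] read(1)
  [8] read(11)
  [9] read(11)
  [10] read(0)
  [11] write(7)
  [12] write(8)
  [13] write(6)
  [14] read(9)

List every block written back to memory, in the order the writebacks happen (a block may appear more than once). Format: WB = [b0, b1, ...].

WB = [11, 7]

0: W B11 → L3 miss [D]
1: R B6 → L2 miss [-]
2: W B7 → L3 miss wb→B11 [D]
3: W B7 → L3 hit [D]
4: R B7 → L3 hit [D]
5: R B7 → L3 hit [D]
6: W B7 → L3 hit [D]
7: R B1 → L1 miss [-]
8: R B11 → L3 miss wb→B7 [-]
9: R B11 → L3 hit [-]
10: R B0 → L0 miss [-]
11: W B7 → L3 miss [D]
12: W B8 → L0 miss [D]
13: W B6 → L2 hit [D]
14: R B9 → L1 miss [-]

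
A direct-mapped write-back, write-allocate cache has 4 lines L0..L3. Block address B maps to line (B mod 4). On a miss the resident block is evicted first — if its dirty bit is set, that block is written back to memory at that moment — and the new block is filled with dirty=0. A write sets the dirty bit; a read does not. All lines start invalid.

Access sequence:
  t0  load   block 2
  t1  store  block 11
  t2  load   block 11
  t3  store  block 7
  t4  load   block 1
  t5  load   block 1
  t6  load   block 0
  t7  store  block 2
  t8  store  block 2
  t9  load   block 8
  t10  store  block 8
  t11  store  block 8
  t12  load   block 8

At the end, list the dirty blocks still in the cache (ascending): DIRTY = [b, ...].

0: R B2 -> L2 miss  d=-]
1: W B11 -> L3 miss  d=D]
2: R B11 -> L3 hit  d=D]
3: W B7 -> L3 miss wb->B11  d=D]
4: R B1 -> L1 miss  d=-]
5: R B1 -> L1 hit  d=-]
6: R B0 -> L0 miss  d=-]
7: W B2 -> L2 hit  d=D]
8: W B2 -> L2 hit  d=D]
9: R B8 -> L0 miss  d=-]
10: W B8 -> L0 hit  d=D]
11: W B8 -> L0 hit  d=D]
12: R B8 -> L0 hit  d=D]

DIRTY = [2, 7, 8]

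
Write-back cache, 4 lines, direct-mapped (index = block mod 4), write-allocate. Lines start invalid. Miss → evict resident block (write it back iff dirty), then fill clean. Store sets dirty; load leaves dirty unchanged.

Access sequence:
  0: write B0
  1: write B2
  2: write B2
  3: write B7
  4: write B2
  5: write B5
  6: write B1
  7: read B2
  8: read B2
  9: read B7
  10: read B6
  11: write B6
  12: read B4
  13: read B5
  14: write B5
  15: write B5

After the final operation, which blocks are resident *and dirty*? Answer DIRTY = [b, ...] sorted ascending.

0: W B0 → L0 miss [D]
1: W B2 → L2 miss [D]
2: W B2 → L2 hit [D]
3: W B7 → L3 miss [D]
4: W B2 → L2 hit [D]
5: W B5 → L1 miss [D]
6: W B1 → L1 miss wb→B5 [D]
7: R B2 → L2 hit [D]
8: R B2 → L2 hit [D]
9: R B7 → L3 hit [D]
10: R B6 → L2 miss wb→B2 [-]
11: W B6 → L2 hit [D]
12: R B4 → L0 miss wb→B0 [-]
13: R B5 → L1 miss wb→B1 [-]
14: W B5 → L1 hit [D]
15: W B5 → L1 hit [D]

DIRTY = [5, 6, 7]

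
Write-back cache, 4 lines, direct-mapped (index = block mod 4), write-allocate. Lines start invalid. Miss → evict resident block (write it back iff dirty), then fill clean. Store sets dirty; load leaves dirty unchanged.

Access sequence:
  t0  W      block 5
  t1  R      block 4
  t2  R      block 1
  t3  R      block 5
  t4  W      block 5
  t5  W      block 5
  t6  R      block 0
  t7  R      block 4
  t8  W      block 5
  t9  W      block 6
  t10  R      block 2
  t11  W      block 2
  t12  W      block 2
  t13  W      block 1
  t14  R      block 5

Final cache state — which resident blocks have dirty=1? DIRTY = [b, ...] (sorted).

0: W B5 -> L1 miss  d=D]
1: R B4 -> L0 miss  d=-]
2: R B1 -> L1 miss wb->B5  d=-]
3: R B5 -> L1 miss  d=-]
4: W B5 -> L1 hit  d=D]
5: W B5 -> L1 hit  d=D]
6: R B0 -> L0 miss  d=-]
7: R B4 -> L0 miss  d=-]
8: W B5 -> L1 hit  d=D]
9: W B6 -> L2 miss  d=D]
10: R B2 -> L2 miss wb->B6  d=-]
11: W B2 -> L2 hit  d=D]
12: W B2 -> L2 hit  d=D]
13: W B1 -> L1 miss wb->B5  d=D]
14: R B5 -> L1 miss wb->B1  d=-]

DIRTY = [2]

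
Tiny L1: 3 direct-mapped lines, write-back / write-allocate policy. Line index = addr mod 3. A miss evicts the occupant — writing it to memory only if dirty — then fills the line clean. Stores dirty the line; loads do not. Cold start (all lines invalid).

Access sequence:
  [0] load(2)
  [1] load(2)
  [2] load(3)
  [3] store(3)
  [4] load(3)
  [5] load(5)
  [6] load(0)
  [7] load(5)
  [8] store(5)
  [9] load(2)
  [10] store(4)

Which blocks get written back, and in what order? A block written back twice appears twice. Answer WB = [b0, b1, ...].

  0 | R B2 → L2 miss [-]
  1 | R B2 → L2 hit [-]
  2 | R B3 → L0 miss [-]
  3 | W B3 → L0 hit [D]
  4 | R B3 → L0 hit [D]
  5 | R B5 → L2 miss [-]
  6 | R B0 → L0 miss wb→B3 [-]
  7 | R B5 → L2 hit [-]
  8 | W B5 → L2 hit [D]
  9 | R B2 → L2 miss wb→B5 [-]
  10 | W B4 → L1 miss [D]

WB = [3, 5]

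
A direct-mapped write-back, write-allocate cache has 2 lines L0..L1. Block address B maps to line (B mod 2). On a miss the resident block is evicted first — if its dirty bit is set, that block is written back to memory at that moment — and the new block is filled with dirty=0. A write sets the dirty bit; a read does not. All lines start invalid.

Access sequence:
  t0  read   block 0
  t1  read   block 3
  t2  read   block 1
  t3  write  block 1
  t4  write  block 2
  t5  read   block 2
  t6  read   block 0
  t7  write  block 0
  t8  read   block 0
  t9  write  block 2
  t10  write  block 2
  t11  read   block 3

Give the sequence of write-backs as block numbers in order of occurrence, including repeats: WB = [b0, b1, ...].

WB = [2, 0, 1]

  0 | R B0 → L0 miss [-]
  1 | R B3 → L1 miss [-]
  2 | R B1 → L1 miss [-]
  3 | W B1 → L1 hit [D]
  4 | W B2 → L0 miss [D]
  5 | R B2 → L0 hit [D]
  6 | R B0 → L0 miss wb→B2 [-]
  7 | W B0 → L0 hit [D]
  8 | R B0 → L0 hit [D]
  9 | W B2 → L0 miss wb→B0 [D]
  10 | W B2 → L0 hit [D]
  11 | R B3 → L1 miss wb→B1 [-]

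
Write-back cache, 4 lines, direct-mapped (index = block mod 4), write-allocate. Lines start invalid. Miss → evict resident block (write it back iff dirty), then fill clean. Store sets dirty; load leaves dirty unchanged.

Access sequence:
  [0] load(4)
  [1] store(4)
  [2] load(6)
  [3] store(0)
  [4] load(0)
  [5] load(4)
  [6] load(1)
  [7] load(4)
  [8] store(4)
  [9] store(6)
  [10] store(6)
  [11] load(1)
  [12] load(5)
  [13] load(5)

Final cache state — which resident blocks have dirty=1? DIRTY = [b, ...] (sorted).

  0 | R B4 → L0 miss [-]
  1 | W B4 → L0 hit [D]
  2 | R B6 → L2 miss [-]
  3 | W B0 → L0 miss wb→B4 [D]
  4 | R B0 → L0 hit [D]
  5 | R B4 → L0 miss wb→B0 [-]
  6 | R B1 → L1 miss [-]
  7 | R B4 → L0 hit [-]
  8 | W B4 → L0 hit [D]
  9 | W B6 → L2 hit [D]
  10 | W B6 → L2 hit [D]
  11 | R B1 → L1 hit [-]
  12 | R B5 → L1 miss [-]
  13 | R B5 → L1 hit [-]

DIRTY = [4, 6]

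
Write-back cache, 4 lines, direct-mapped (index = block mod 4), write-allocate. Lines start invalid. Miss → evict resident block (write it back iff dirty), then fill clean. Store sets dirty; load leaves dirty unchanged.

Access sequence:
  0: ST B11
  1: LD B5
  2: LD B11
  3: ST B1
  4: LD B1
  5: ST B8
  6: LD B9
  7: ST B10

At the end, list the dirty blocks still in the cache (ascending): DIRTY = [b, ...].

DIRTY = [8, 10, 11]

0: W B11 -> L3 miss  d=D]
1: R B5 -> L1 miss  d=-]
2: R B11 -> L3 hit  d=D]
3: W B1 -> L1 miss  d=D]
4: R B1 -> L1 hit  d=D]
5: W B8 -> L0 miss  d=D]
6: R B9 -> L1 miss wb->B1  d=-]
7: W B10 -> L2 miss  d=D]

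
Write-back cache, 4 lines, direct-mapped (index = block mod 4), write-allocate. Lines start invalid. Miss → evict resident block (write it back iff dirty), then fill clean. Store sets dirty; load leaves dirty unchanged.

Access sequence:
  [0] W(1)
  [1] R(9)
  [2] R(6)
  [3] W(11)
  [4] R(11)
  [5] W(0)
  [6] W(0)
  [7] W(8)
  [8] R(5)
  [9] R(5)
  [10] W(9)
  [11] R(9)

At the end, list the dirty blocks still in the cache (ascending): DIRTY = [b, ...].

  0 | W B1 → L1 miss [D]
  1 | R B9 → L1 miss wb→B1 [-]
  2 | R B6 → L2 miss [-]
  3 | W B11 → L3 miss [D]
  4 | R B11 → L3 hit [D]
  5 | W B0 → L0 miss [D]
  6 | W B0 → L0 hit [D]
  7 | W B8 → L0 miss wb→B0 [D]
  8 | R B5 → L1 miss [-]
  9 | R B5 → L1 hit [-]
  10 | W B9 → L1 miss [D]
  11 | R B9 → L1 hit [D]

DIRTY = [8, 9, 11]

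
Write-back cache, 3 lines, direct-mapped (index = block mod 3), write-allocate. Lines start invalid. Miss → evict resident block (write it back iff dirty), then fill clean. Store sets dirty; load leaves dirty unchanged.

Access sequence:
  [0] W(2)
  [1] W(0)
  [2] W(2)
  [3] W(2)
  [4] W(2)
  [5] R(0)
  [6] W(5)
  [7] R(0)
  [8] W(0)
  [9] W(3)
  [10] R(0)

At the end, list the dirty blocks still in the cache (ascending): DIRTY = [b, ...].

0: W B2 -> L2 miss  d=D]
1: W B0 -> L0 miss  d=D]
2: W B2 -> L2 hit  d=D]
3: W B2 -> L2 hit  d=D]
4: W B2 -> L2 hit  d=D]
5: R B0 -> L0 hit  d=D]
6: W B5 -> L2 miss wb->B2  d=D]
7: R B0 -> L0 hit  d=D]
8: W B0 -> L0 hit  d=D]
9: W B3 -> L0 miss wb->B0  d=D]
10: R B0 -> L0 miss wb->B3  d=-]

DIRTY = [5]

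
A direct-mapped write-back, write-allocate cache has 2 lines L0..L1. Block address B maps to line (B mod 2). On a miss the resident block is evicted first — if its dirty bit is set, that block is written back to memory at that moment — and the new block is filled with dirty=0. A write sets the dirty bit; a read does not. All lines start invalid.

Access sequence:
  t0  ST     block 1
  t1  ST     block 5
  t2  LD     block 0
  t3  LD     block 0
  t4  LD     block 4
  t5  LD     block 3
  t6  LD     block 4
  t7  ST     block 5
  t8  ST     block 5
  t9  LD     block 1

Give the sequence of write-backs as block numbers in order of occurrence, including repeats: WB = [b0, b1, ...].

WB = [1, 5, 5]

0: W B1 -> L1 miss  d=D]
1: W B5 -> L1 miss wb->B1  d=D]
2: R B0 -> L0 miss  d=-]
3: R B0 -> L0 hit  d=-]
4: R B4 -> L0 miss  d=-]
5: R B3 -> L1 miss wb->B5  d=-]
6: R B4 -> L0 hit  d=-]
7: W B5 -> L1 miss  d=D]
8: W B5 -> L1 hit  d=D]
9: R B1 -> L1 miss wb->B5  d=-]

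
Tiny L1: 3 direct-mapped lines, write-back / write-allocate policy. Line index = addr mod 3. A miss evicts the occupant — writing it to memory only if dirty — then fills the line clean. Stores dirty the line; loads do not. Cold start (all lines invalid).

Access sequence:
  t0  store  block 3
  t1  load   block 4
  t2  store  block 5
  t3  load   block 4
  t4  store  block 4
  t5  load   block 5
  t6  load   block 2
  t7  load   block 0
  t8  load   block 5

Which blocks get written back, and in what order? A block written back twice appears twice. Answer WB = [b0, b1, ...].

0: W B3 -> L0 miss  d=D]
1: R B4 -> L1 miss  d=-]
2: W B5 -> L2 miss  d=D]
3: R B4 -> L1 hit  d=-]
4: W B4 -> L1 hit  d=D]
5: R B5 -> L2 hit  d=D]
6: R B2 -> L2 miss wb->B5  d=-]
7: R B0 -> L0 miss wb->B3  d=-]
8: R B5 -> L2 miss  d=-]

WB = [5, 3]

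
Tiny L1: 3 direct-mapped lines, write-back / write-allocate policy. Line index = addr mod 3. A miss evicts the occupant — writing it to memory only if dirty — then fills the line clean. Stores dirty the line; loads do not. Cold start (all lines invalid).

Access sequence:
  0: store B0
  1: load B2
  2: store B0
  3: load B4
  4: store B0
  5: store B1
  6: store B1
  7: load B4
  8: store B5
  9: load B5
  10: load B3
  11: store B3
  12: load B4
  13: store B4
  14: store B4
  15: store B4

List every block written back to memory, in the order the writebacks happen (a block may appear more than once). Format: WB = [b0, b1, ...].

0: W B0 → L0 miss [D]
1: R B2 → L2 miss [-]
2: W B0 → L0 hit [D]
3: R B4 → L1 miss [-]
4: W B0 → L0 hit [D]
5: W B1 → L1 miss [D]
6: W B1 → L1 hit [D]
7: R B4 → L1 miss wb→B1 [-]
8: W B5 → L2 miss [D]
9: R B5 → L2 hit [D]
10: R B3 → L0 miss wb→B0 [-]
11: W B3 → L0 hit [D]
12: R B4 → L1 hit [-]
13: W B4 → L1 hit [D]
14: W B4 → L1 hit [D]
15: W B4 → L1 hit [D]

WB = [1, 0]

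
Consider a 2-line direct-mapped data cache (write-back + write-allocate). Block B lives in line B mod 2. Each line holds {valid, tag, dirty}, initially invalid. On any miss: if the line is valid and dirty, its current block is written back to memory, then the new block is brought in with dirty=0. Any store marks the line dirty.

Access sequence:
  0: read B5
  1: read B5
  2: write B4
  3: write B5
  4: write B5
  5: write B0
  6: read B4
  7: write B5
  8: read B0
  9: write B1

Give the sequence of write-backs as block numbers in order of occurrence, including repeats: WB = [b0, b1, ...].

WB = [4, 0, 5]

  0 | R B5 → L1 miss [-]
  1 | R B5 → L1 hit [-]
  2 | W B4 → L0 miss [D]
  3 | W B5 → L1 hit [D]
  4 | W B5 → L1 hit [D]
  5 | W B0 → L0 miss wb→B4 [D]
  6 | R B4 → L0 miss wb→B0 [-]
  7 | W B5 → L1 hit [D]
  8 | R B0 → L0 miss [-]
  9 | W B1 → L1 miss wb→B5 [D]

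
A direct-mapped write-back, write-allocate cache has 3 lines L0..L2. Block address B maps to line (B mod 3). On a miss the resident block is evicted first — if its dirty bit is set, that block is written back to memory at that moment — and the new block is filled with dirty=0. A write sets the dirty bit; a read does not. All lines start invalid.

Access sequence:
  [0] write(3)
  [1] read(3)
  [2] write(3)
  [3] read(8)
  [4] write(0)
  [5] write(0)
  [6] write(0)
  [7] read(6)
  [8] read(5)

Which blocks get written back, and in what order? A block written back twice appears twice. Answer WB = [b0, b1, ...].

WB = [3, 0]

0: W B3 -> L0 miss  d=D]
1: R B3 -> L0 hit  d=D]
2: W B3 -> L0 hit  d=D]
3: R B8 -> L2 miss  d=-]
4: W B0 -> L0 miss wb->B3  d=D]
5: W B0 -> L0 hit  d=D]
6: W B0 -> L0 hit  d=D]
7: R B6 -> L0 miss wb->B0  d=-]
8: R B5 -> L2 miss  d=-]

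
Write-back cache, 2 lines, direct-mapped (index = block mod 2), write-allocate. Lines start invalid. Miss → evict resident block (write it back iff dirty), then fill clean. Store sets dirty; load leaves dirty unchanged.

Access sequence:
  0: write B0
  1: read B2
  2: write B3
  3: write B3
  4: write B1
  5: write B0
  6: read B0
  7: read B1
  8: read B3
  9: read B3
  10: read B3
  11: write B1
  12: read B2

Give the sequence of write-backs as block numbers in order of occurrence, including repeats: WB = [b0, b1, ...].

WB = [0, 3, 1, 0]

0: W B0 -> L0 miss  d=D]
1: R B2 -> L0 miss wb->B0  d=-]
2: W B3 -> L1 miss  d=D]
3: W B3 -> L1 hit  d=D]
4: W B1 -> L1 miss wb->B3  d=D]
5: W B0 -> L0 miss  d=D]
6: R B0 -> L0 hit  d=D]
7: R B1 -> L1 hit  d=D]
8: R B3 -> L1 miss wb->B1  d=-]
9: R B3 -> L1 hit  d=-]
10: R B3 -> L1 hit  d=-]
11: W B1 -> L1 miss  d=D]
12: R B2 -> L0 miss wb->B0  d=-]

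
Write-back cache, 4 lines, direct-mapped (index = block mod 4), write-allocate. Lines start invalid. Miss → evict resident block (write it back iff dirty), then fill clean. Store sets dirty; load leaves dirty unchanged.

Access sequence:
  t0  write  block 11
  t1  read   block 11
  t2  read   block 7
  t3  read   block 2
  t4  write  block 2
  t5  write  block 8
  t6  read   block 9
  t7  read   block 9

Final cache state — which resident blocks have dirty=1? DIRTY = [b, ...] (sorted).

DIRTY = [2, 8]

  0 | W B11 → L3 miss [D]
  1 | R B11 → L3 hit [D]
  2 | R B7 → L3 miss wb→B11 [-]
  3 | R B2 → L2 miss [-]
  4 | W B2 → L2 hit [D]
  5 | W B8 → L0 miss [D]
  6 | R B9 → L1 miss [-]
  7 | R B9 → L1 hit [-]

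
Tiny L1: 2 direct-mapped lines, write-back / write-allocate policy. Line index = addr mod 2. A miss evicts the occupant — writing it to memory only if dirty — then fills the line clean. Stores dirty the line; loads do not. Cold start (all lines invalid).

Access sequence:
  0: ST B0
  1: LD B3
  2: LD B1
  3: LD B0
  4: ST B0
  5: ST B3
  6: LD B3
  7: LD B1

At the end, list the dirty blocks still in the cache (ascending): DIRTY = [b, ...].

DIRTY = [0]

0: W B0 → L0 miss [D]
1: R B3 → L1 miss [-]
2: R B1 → L1 miss [-]
3: R B0 → L0 hit [D]
4: W B0 → L0 hit [D]
5: W B3 → L1 miss [D]
6: R B3 → L1 hit [D]
7: R B1 → L1 miss wb→B3 [-]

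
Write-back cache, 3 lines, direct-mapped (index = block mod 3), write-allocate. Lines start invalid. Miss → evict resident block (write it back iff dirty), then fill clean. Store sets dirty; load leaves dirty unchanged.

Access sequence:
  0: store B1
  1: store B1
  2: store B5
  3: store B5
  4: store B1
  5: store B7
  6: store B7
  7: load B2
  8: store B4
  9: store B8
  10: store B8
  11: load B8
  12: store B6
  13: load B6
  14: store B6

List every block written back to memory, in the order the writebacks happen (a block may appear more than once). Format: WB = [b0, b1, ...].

WB = [1, 5, 7]

0: W B1 -> L1 miss  d=D]
1: W B1 -> L1 hit  d=D]
2: W B5 -> L2 miss  d=D]
3: W B5 -> L2 hit  d=D]
4: W B1 -> L1 hit  d=D]
5: W B7 -> L1 miss wb->B1  d=D]
6: W B7 -> L1 hit  d=D]
7: R B2 -> L2 miss wb->B5  d=-]
8: W B4 -> L1 miss wb->B7  d=D]
9: W B8 -> L2 miss  d=D]
10: W B8 -> L2 hit  d=D]
11: R B8 -> L2 hit  d=D]
12: W B6 -> L0 miss  d=D]
13: R B6 -> L0 hit  d=D]
14: W B6 -> L0 hit  d=D]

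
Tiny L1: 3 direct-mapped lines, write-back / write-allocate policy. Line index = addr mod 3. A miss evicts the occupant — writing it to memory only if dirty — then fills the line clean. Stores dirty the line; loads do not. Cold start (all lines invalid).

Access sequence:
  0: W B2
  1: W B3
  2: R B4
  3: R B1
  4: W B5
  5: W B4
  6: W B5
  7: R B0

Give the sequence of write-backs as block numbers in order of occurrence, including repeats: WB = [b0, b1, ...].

  0 | W B2 → L2 miss [D]
  1 | W B3 → L0 miss [D]
  2 | R B4 → L1 miss [-]
  3 | R B1 → L1 miss [-]
  4 | W B5 → L2 miss wb→B2 [D]
  5 | W B4 → L1 miss [D]
  6 | W B5 → L2 hit [D]
  7 | R B0 → L0 miss wb→B3 [-]

WB = [2, 3]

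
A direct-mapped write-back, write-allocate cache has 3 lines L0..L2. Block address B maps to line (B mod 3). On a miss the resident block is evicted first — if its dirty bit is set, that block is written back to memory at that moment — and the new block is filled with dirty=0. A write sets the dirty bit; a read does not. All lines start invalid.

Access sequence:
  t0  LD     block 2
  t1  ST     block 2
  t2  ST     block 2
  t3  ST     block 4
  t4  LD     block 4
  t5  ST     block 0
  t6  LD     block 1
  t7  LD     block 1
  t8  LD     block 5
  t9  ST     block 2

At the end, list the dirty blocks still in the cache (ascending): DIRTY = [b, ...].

  0 | R B2 → L2 miss [-]
  1 | W B2 → L2 hit [D]
  2 | W B2 → L2 hit [D]
  3 | W B4 → L1 miss [D]
  4 | R B4 → L1 hit [D]
  5 | W B0 → L0 miss [D]
  6 | R B1 → L1 miss wb→B4 [-]
  7 | R B1 → L1 hit [-]
  8 | R B5 → L2 miss wb→B2 [-]
  9 | W B2 → L2 miss [D]

DIRTY = [0, 2]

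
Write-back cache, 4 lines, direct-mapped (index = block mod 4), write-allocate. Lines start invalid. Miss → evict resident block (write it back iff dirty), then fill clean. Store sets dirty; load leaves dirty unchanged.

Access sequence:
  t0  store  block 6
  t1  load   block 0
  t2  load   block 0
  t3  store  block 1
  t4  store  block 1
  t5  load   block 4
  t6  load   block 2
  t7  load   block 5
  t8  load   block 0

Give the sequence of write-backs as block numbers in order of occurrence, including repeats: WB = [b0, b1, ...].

0: W B6 -> L2 miss  d=D]
1: R B0 -> L0 miss  d=-]
2: R B0 -> L0 hit  d=-]
3: W B1 -> L1 miss  d=D]
4: W B1 -> L1 hit  d=D]
5: R B4 -> L0 miss  d=-]
6: R B2 -> L2 miss wb->B6  d=-]
7: R B5 -> L1 miss wb->B1  d=-]
8: R B0 -> L0 miss  d=-]

WB = [6, 1]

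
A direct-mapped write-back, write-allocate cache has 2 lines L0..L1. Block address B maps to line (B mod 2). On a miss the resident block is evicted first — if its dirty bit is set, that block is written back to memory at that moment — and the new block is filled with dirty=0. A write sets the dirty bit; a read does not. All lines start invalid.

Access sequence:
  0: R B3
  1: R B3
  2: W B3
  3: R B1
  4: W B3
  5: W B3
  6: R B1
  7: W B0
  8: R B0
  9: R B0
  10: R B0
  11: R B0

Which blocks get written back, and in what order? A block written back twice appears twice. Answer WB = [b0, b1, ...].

0: R B3 -> L1 miss  d=-]
1: R B3 -> L1 hit  d=-]
2: W B3 -> L1 hit  d=D]
3: R B1 -> L1 miss wb->B3  d=-]
4: W B3 -> L1 miss  d=D]
5: W B3 -> L1 hit  d=D]
6: R B1 -> L1 miss wb->B3  d=-]
7: W B0 -> L0 miss  d=D]
8: R B0 -> L0 hit  d=D]
9: R B0 -> L0 hit  d=D]
10: R B0 -> L0 hit  d=D]
11: R B0 -> L0 hit  d=D]

WB = [3, 3]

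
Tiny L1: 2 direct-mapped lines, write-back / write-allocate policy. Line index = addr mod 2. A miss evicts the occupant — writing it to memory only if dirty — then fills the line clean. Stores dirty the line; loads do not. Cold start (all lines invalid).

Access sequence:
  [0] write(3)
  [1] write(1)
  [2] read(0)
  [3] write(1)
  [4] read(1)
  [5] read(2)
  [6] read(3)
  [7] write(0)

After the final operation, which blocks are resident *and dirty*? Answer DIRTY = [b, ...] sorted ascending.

DIRTY = [0]

  0 | W B3 → L1 miss [D]
  1 | W B1 → L1 miss wb→B3 [D]
  2 | R B0 → L0 miss [-]
  3 | W B1 → L1 hit [D]
  4 | R B1 → L1 hit [D]
  5 | R B2 → L0 miss [-]
  6 | R B3 → L1 miss wb→B1 [-]
  7 | W B0 → L0 miss [D]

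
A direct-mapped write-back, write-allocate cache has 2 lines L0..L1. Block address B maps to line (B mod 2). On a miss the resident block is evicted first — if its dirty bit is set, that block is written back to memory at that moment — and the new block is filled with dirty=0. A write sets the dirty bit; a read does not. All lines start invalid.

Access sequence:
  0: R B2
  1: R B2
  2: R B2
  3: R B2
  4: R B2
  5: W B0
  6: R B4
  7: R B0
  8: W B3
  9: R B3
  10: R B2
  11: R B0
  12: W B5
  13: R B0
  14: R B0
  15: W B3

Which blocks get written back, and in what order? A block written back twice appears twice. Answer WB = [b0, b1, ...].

0: R B2 → L0 miss [-]
1: R B2 → L0 hit [-]
2: R B2 → L0 hit [-]
3: R B2 → L0 hit [-]
4: R B2 → L0 hit [-]
5: W B0 → L0 miss [D]
6: R B4 → L0 miss wb→B0 [-]
7: R B0 → L0 miss [-]
8: W B3 → L1 miss [D]
9: R B3 → L1 hit [D]
10: R B2 → L0 miss [-]
11: R B0 → L0 miss [-]
12: W B5 → L1 miss wb→B3 [D]
13: R B0 → L0 hit [-]
14: R B0 → L0 hit [-]
15: W B3 → L1 miss wb→B5 [D]

WB = [0, 3, 5]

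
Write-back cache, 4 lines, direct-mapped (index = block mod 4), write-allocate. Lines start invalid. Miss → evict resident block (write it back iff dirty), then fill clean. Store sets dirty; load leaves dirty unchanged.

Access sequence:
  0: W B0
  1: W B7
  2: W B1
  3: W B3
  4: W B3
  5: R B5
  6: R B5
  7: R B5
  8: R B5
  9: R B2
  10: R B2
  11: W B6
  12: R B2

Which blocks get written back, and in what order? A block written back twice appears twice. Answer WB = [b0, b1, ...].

  0 | W B0 → L0 miss [D]
  1 | W B7 → L3 miss [D]
  2 | W B1 → L1 miss [D]
  3 | W B3 → L3 miss wb→B7 [D]
  4 | W B3 → L3 hit [D]
  5 | R B5 → L1 miss wb→B1 [-]
  6 | R B5 → L1 hit [-]
  7 | R B5 → L1 hit [-]
  8 | R B5 → L1 hit [-]
  9 | R B2 → L2 miss [-]
  10 | R B2 → L2 hit [-]
  11 | W B6 → L2 miss [D]
  12 | R B2 → L2 miss wb→B6 [-]

WB = [7, 1, 6]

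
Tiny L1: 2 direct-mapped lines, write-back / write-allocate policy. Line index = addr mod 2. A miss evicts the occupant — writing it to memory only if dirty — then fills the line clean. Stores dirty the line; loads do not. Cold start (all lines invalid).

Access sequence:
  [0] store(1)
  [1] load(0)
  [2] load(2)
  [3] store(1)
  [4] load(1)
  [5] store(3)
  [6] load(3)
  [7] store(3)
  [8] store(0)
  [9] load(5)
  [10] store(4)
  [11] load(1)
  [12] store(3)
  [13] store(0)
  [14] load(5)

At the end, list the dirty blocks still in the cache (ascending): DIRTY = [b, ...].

DIRTY = [0]

0: W B1 -> L1 miss  d=D]
1: R B0 -> L0 miss  d=-]
2: R B2 -> L0 miss  d=-]
3: W B1 -> L1 hit  d=D]
4: R B1 -> L1 hit  d=D]
5: W B3 -> L1 miss wb->B1  d=D]
6: R B3 -> L1 hit  d=D]
7: W B3 -> L1 hit  d=D]
8: W B0 -> L0 miss  d=D]
9: R B5 -> L1 miss wb->B3  d=-]
10: W B4 -> L0 miss wb->B0  d=D]
11: R B1 -> L1 miss  d=-]
12: W B3 -> L1 miss  d=D]
13: W B0 -> L0 miss wb->B4  d=D]
14: R B5 -> L1 miss wb->B3  d=-]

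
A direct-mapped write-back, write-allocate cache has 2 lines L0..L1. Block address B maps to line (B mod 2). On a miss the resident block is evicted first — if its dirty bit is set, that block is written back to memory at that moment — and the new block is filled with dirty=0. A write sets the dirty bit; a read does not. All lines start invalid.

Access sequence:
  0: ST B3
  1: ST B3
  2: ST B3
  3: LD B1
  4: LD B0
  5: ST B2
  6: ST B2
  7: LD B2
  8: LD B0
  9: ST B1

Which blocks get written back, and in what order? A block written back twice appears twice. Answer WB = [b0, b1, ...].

0: W B3 -> L1 miss  d=D]
1: W B3 -> L1 hit  d=D]
2: W B3 -> L1 hit  d=D]
3: R B1 -> L1 miss wb->B3  d=-]
4: R B0 -> L0 miss  d=-]
5: W B2 -> L0 miss  d=D]
6: W B2 -> L0 hit  d=D]
7: R B2 -> L0 hit  d=D]
8: R B0 -> L0 miss wb->B2  d=-]
9: W B1 -> L1 hit  d=D]

WB = [3, 2]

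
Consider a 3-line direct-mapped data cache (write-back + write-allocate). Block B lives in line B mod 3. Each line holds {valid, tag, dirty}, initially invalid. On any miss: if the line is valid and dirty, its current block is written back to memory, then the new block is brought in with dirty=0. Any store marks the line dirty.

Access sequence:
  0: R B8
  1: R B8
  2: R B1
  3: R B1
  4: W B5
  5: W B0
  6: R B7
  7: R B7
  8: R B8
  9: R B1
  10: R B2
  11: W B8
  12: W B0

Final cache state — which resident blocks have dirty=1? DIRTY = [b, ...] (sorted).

0: R B8 -> L2 miss  d=-]
1: R B8 -> L2 hit  d=-]
2: R B1 -> L1 miss  d=-]
3: R B1 -> L1 hit  d=-]
4: W B5 -> L2 miss  d=D]
5: W B0 -> L0 miss  d=D]
6: R B7 -> L1 miss  d=-]
7: R B7 -> L1 hit  d=-]
8: R B8 -> L2 miss wb->B5  d=-]
9: R B1 -> L1 miss  d=-]
10: R B2 -> L2 miss  d=-]
11: W B8 -> L2 miss  d=D]
12: W B0 -> L0 hit  d=D]

DIRTY = [0, 8]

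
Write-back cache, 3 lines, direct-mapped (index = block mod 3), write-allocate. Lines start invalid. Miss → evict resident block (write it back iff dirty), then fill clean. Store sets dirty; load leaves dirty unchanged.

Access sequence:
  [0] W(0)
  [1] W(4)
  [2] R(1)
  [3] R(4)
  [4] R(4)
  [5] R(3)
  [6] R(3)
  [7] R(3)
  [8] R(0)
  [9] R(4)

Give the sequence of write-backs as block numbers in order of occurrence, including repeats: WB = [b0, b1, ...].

WB = [4, 0]

  0 | W B0 → L0 miss [D]
  1 | W B4 → L1 miss [D]
  2 | R B1 → L1 miss wb→B4 [-]
  3 | R B4 → L1 miss [-]
  4 | R B4 → L1 hit [-]
  5 | R B3 → L0 miss wb→B0 [-]
  6 | R B3 → L0 hit [-]
  7 | R B3 → L0 hit [-]
  8 | R B0 → L0 miss [-]
  9 | R B4 → L1 hit [-]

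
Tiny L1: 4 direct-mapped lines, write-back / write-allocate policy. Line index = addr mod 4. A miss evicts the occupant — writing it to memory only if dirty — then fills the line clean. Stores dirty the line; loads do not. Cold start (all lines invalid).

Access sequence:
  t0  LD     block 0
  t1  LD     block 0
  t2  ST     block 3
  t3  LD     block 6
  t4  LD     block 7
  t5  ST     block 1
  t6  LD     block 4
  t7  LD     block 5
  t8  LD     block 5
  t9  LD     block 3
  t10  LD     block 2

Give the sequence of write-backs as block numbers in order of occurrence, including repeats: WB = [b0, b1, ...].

WB = [3, 1]

  0 | R B0 → L0 miss [-]
  1 | R B0 → L0 hit [-]
  2 | W B3 → L3 miss [D]
  3 | R B6 → L2 miss [-]
  4 | R B7 → L3 miss wb→B3 [-]
  5 | W B1 → L1 miss [D]
  6 | R B4 → L0 miss [-]
  7 | R B5 → L1 miss wb→B1 [-]
  8 | R B5 → L1 hit [-]
  9 | R B3 → L3 miss [-]
  10 | R B2 → L2 miss [-]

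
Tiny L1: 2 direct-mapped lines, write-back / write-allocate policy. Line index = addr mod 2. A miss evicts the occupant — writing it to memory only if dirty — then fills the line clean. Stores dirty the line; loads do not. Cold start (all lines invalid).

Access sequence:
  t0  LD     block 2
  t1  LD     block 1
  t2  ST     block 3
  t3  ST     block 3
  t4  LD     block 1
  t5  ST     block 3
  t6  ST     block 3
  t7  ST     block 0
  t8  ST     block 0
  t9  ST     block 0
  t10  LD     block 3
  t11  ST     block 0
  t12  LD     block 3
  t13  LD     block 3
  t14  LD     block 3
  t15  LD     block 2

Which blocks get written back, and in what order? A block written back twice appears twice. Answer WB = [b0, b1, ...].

WB = [3, 0]

0: R B2 -> L0 miss  d=-]
1: R B1 -> L1 miss  d=-]
2: W B3 -> L1 miss  d=D]
3: W B3 -> L1 hit  d=D]
4: R B1 -> L1 miss wb->B3  d=-]
5: W B3 -> L1 miss  d=D]
6: W B3 -> L1 hit  d=D]
7: W B0 -> L0 miss  d=D]
8: W B0 -> L0 hit  d=D]
9: W B0 -> L0 hit  d=D]
10: R B3 -> L1 hit  d=D]
11: W B0 -> L0 hit  d=D]
12: R B3 -> L1 hit  d=D]
13: R B3 -> L1 hit  d=D]
14: R B3 -> L1 hit  d=D]
15: R B2 -> L0 miss wb->B0  d=-]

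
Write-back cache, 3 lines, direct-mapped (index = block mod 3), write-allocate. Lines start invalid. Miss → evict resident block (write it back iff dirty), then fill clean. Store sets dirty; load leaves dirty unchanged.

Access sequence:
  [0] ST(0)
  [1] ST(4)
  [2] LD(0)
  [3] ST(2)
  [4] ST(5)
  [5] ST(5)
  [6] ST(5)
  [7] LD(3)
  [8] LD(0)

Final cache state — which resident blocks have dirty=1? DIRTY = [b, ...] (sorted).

DIRTY = [4, 5]

0: W B0 → L0 miss [D]
1: W B4 → L1 miss [D]
2: R B0 → L0 hit [D]
3: W B2 → L2 miss [D]
4: W B5 → L2 miss wb→B2 [D]
5: W B5 → L2 hit [D]
6: W B5 → L2 hit [D]
7: R B3 → L0 miss wb→B0 [-]
8: R B0 → L0 miss [-]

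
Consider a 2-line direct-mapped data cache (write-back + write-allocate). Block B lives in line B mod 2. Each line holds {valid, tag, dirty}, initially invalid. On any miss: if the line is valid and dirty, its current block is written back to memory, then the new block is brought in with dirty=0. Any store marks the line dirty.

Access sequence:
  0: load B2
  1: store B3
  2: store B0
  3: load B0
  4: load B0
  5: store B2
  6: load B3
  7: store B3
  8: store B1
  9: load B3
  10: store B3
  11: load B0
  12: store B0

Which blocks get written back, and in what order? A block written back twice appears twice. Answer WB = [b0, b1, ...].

WB = [0, 3, 1, 2]

  0 | R B2 → L0 miss [-]
  1 | W B3 → L1 miss [D]
  2 | W B0 → L0 miss [D]
  3 | R B0 → L0 hit [D]
  4 | R B0 → L0 hit [D]
  5 | W B2 → L0 miss wb→B0 [D]
  6 | R B3 → L1 hit [D]
  7 | W B3 → L1 hit [D]
  8 | W B1 → L1 miss wb→B3 [D]
  9 | R B3 → L1 miss wb→B1 [-]
  10 | W B3 → L1 hit [D]
  11 | R B0 → L0 miss wb→B2 [-]
  12 | W B0 → L0 hit [D]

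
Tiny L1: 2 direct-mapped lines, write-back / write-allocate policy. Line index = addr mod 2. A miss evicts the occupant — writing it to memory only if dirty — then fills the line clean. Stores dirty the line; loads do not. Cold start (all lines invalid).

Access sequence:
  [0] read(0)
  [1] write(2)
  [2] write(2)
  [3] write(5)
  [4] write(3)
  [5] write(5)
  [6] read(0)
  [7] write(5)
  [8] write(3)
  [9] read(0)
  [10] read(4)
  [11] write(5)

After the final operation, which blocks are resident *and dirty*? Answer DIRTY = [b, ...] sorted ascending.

0: R B0 → L0 miss [-]
1: W B2 → L0 miss [D]
2: W B2 → L0 hit [D]
3: W B5 → L1 miss [D]
4: W B3 → L1 miss wb→B5 [D]
5: W B5 → L1 miss wb→B3 [D]
6: R B0 → L0 miss wb→B2 [-]
7: W B5 → L1 hit [D]
8: W B3 → L1 miss wb→B5 [D]
9: R B0 → L0 hit [-]
10: R B4 → L0 miss [-]
11: W B5 → L1 miss wb→B3 [D]

DIRTY = [5]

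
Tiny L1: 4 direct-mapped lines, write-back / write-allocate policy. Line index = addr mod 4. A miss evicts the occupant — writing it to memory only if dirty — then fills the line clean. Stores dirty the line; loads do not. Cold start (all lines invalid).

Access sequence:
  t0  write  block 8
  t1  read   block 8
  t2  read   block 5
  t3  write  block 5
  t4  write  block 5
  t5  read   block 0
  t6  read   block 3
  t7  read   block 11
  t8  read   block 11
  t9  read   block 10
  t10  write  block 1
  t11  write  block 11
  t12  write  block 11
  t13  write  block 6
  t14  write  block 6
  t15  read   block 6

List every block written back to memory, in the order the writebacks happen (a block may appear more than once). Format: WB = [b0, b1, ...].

0: W B8 -> L0 miss  d=D]
1: R B8 -> L0 hit  d=D]
2: R B5 -> L1 miss  d=-]
3: W B5 -> L1 hit  d=D]
4: W B5 -> L1 hit  d=D]
5: R B0 -> L0 miss wb->B8  d=-]
6: R B3 -> L3 miss  d=-]
7: R B11 -> L3 miss  d=-]
8: R B11 -> L3 hit  d=-]
9: R B10 -> L2 miss  d=-]
10: W B1 -> L1 miss wb->B5  d=D]
11: W B11 -> L3 hit  d=D]
12: W B11 -> L3 hit  d=D]
13: W B6 -> L2 miss  d=D]
14: W B6 -> L2 hit  d=D]
15: R B6 -> L2 hit  d=D]

WB = [8, 5]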